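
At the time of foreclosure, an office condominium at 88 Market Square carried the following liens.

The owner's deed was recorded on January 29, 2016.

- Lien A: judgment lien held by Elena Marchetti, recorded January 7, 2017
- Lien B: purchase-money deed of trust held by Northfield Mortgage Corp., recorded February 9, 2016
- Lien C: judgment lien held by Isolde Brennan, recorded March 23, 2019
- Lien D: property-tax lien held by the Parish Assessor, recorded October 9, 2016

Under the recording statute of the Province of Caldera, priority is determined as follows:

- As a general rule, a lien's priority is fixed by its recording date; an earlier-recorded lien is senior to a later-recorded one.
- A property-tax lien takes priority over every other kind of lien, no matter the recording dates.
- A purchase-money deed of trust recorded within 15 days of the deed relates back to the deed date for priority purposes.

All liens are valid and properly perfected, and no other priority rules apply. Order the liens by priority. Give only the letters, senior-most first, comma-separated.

Adjusting effective dates: B was recorded within the 15-day window, so its effective date is the deed date January 29, 2016.
D is a property-tax lien, so it outranks all other liens regardless of date.
Remaining liens by effective date: B (January 29, 2016), A (January 7, 2017), C (March 23, 2019).

D, B, A, C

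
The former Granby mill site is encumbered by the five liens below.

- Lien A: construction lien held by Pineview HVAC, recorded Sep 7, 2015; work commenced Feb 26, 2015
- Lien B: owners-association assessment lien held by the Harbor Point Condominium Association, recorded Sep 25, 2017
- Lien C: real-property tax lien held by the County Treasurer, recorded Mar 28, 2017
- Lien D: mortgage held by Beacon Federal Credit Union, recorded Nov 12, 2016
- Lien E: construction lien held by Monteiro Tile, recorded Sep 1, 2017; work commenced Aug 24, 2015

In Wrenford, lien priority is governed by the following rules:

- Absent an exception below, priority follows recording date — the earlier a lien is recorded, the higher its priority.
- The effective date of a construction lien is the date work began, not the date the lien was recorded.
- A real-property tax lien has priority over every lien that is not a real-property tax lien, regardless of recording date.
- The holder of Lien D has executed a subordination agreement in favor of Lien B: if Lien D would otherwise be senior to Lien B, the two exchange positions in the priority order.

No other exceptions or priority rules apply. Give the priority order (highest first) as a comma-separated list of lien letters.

Adjusting effective dates: A is treated as recorded Feb 26, 2015, the work-commencement date; E is treated as recorded Aug 24, 2015, the work-commencement date.
C, as a real-property tax lien, has superpriority and ranks first.
Among the remaining liens, by effective date: A (Feb 26, 2015), E (Aug 24, 2015), D (Nov 12, 2016), B (Sep 25, 2017).
D is senior to B before the subordination, so the two trade places.

C, A, E, B, D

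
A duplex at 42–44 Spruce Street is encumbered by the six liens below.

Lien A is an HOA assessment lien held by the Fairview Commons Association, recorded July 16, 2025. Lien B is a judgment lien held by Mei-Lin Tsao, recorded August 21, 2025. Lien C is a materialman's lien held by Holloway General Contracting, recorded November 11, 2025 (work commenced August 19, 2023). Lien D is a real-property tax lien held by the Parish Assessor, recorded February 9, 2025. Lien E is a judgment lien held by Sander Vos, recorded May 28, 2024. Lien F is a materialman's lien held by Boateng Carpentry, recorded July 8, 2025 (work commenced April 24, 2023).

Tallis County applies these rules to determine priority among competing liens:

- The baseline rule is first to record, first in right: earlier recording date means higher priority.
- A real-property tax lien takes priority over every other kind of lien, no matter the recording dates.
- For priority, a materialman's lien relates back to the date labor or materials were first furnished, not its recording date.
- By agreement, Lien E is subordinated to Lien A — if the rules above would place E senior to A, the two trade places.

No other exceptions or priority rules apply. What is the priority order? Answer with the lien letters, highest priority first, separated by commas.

D, F, C, A, E, B

Adjusting effective dates: C's effective date is August 19, 2023, when work began; F's effective date is April 24, 2023, when work began.
D is a real-property tax lien, so it outranks all other liens regardless of date.
Remaining liens by effective date: F (April 24, 2023), C (August 19, 2023), E (May 28, 2024), A (July 16, 2025), B (August 21, 2025).
E is senior to A before the subordination, so the two trade places.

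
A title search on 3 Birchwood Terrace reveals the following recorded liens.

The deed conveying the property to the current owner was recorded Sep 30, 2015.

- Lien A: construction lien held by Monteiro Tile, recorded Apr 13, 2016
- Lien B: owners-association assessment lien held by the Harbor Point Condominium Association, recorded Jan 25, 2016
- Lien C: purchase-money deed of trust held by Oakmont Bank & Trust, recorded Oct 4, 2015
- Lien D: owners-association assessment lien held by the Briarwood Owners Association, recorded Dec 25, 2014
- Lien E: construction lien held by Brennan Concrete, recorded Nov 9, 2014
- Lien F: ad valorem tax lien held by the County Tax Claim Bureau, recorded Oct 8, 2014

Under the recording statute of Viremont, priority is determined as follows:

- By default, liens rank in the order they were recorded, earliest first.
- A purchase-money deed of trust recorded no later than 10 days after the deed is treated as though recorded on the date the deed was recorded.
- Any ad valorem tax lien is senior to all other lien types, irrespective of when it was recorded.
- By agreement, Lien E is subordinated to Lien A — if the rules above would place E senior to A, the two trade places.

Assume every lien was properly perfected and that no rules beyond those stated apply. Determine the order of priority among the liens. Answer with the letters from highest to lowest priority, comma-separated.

Effective dates after the stated exceptions: C relates back to the deed date Sep 30, 2015.
F, as an ad valorem tax lien, has superpriority and ranks first.
Ordering the rest by effective date: E (Nov 9, 2014), D (Dec 25, 2014), C (Sep 30, 2015), B (Jan 25, 2016), A (Apr 13, 2016).
E would otherwise be senior to A, so under the subordination agreement E and A exchange positions.

F, A, D, C, B, E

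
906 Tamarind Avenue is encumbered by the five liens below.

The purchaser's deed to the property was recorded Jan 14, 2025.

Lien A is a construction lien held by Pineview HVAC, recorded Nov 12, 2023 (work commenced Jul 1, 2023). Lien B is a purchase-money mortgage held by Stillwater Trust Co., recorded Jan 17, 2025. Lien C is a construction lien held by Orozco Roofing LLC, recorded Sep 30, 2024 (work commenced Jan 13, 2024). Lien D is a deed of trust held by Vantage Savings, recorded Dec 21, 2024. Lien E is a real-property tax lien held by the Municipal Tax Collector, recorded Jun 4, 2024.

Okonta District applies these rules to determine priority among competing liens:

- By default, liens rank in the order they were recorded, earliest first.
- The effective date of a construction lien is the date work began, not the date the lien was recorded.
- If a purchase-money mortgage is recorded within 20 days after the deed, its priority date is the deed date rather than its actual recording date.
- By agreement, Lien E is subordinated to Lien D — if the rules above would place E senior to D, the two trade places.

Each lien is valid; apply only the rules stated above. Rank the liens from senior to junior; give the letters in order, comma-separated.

A, C, D, E, B

Effective dates: A is treated as recorded Jul 1, 2023, the work-commencement date; B was recorded within the 20-day window, so its effective date is the deed date Jan 14, 2025; C's effective date is Jan 13, 2024, when work began.
Sorted by effective date: A (Jul 1, 2023), C (Jan 13, 2024), E (Jun 4, 2024), D (Dec 21, 2024), B (Jan 14, 2025).
Because E would otherwise rank above D, the subordination swaps them.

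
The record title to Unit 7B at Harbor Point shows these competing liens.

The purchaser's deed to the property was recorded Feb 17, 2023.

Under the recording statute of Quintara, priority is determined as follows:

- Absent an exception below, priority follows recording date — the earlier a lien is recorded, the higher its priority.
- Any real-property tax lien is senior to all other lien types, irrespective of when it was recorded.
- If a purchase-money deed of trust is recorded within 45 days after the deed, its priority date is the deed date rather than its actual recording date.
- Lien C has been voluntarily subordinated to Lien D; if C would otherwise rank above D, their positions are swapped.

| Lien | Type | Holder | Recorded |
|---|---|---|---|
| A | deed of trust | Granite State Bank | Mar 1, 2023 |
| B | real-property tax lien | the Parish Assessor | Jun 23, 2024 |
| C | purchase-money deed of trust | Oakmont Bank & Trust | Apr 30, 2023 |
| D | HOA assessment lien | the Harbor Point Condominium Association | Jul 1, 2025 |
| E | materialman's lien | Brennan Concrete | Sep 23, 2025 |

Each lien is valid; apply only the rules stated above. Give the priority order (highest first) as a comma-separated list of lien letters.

First, effective dates: C missed the 45-day window (72 days after the deed), so its recording date stands.
As a real-property tax lien, B is senior to every other lien.
Ordering the rest by effective date: A (Mar 1, 2023), C (Apr 30, 2023), D (Jul 1, 2025), E (Sep 23, 2025).
C would otherwise be senior to D, so under the subordination agreement C and D exchange positions.

B, A, D, C, E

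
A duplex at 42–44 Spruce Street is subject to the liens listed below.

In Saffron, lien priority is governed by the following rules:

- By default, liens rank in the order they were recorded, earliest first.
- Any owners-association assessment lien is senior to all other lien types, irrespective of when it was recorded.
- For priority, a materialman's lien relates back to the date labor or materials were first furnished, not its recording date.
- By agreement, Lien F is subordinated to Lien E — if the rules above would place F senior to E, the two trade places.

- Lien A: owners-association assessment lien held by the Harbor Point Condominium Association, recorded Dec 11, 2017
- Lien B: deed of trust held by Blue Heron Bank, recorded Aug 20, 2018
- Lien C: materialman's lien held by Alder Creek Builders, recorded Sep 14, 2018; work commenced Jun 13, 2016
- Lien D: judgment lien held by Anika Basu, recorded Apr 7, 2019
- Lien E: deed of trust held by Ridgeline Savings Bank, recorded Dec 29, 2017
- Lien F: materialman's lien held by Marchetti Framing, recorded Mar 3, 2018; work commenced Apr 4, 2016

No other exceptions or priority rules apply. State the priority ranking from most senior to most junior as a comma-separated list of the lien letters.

Adjusting effective dates: C is treated as recorded Jun 13, 2016, the work-commencement date; F's effective date is Apr 4, 2016, when work began.
As an owners-association assessment lien, A is senior to every other lien.
Remaining liens by effective date: F (Apr 4, 2016), C (Jun 13, 2016), E (Dec 29, 2017), B (Aug 20, 2018), D (Apr 7, 2019).
The subordination applies — F was senior to E — so F and E swap.

A, E, C, F, B, D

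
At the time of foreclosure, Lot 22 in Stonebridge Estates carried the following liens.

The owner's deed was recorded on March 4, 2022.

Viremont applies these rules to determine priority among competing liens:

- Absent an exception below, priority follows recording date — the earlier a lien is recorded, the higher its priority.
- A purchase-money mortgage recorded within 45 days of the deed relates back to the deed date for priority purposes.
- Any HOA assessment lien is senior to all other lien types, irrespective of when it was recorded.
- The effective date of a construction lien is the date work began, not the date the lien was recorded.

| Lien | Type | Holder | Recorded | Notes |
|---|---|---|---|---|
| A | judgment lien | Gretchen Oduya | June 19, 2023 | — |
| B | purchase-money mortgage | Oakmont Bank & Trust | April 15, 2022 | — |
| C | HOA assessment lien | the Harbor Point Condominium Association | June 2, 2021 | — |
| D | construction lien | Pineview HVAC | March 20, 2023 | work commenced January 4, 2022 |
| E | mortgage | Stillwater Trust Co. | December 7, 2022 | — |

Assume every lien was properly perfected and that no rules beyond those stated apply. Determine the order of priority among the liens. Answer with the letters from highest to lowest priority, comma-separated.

Effective dates: B relates back to the deed date March 4, 2022; D relates back to January 4, 2022 (work commenced).
As an HOA assessment lien, C is senior to every other lien.
The other liens, earliest effective date first: D (January 4, 2022), B (March 4, 2022), E (December 7, 2022), A (June 19, 2023).

C, D, B, E, A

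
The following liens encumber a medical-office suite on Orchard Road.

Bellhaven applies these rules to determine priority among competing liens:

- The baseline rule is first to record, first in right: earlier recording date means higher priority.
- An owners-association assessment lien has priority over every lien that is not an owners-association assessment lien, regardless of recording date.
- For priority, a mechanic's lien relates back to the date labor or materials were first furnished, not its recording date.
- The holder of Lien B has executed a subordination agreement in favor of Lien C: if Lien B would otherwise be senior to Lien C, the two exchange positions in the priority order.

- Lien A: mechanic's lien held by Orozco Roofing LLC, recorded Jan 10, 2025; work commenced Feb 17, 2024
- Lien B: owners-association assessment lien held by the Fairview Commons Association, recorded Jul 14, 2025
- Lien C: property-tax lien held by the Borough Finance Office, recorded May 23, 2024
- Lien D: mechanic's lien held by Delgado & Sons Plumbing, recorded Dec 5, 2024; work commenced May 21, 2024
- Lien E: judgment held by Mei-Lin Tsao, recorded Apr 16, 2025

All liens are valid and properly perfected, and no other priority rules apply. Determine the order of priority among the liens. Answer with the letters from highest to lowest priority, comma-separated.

First, effective dates: A is treated as recorded Feb 17, 2024, the work-commencement date; D relates back to May 21, 2024 (work commenced).
B is an owners-association assessment lien and takes priority over every other lien.
The other liens, earliest effective date first: A (Feb 17, 2024), D (May 21, 2024), C (May 23, 2024), E (Apr 16, 2025).
The subordination applies — B was senior to C — so B and C swap.

C, A, D, B, E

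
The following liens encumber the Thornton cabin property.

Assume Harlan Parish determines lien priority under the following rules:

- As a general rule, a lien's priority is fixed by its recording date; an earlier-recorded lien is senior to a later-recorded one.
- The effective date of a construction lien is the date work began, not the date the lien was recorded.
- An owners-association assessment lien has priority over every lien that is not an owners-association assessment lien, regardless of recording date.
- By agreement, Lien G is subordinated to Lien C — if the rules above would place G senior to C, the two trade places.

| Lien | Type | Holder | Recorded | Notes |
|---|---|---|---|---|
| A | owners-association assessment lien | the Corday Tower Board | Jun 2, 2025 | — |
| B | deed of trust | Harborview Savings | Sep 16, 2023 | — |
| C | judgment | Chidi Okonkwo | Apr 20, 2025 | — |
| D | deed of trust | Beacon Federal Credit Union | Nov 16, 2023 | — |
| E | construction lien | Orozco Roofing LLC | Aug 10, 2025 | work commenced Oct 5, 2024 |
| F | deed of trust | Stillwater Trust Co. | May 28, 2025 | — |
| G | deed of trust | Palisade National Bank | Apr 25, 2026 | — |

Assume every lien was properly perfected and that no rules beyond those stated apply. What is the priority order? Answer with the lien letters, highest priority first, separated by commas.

A, B, D, E, C, F, G

Effective dates after the stated exceptions: E's effective date is Oct 5, 2024, when work began.
A is an owners-association assessment lien and takes priority over every other lien.
Remaining liens by effective date: B (Sep 16, 2023), D (Nov 16, 2023), E (Oct 5, 2024), C (Apr 20, 2025), F (May 28, 2025), G (Apr 25, 2026).
Since G is not senior to C, the subordination leaves the order unchanged.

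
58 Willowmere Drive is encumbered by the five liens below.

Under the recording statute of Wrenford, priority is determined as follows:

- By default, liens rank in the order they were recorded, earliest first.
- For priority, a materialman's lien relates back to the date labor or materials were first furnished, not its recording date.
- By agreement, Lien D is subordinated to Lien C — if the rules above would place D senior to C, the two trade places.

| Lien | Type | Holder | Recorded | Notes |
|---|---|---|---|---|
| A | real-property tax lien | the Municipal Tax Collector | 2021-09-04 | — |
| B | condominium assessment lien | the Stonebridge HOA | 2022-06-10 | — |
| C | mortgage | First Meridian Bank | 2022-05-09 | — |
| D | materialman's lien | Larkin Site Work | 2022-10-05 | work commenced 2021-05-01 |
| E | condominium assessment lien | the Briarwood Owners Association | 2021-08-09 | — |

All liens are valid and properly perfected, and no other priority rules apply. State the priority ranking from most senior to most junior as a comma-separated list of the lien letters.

C, E, A, D, B

Effective dates: D is treated as recorded 2021-05-01, the work-commencement date.
By effective date, earliest first: D (2021-05-01), E (2021-08-09), A (2021-09-04), C (2022-05-09), B (2022-06-10).
The subordination applies — D was senior to C — so D and C swap.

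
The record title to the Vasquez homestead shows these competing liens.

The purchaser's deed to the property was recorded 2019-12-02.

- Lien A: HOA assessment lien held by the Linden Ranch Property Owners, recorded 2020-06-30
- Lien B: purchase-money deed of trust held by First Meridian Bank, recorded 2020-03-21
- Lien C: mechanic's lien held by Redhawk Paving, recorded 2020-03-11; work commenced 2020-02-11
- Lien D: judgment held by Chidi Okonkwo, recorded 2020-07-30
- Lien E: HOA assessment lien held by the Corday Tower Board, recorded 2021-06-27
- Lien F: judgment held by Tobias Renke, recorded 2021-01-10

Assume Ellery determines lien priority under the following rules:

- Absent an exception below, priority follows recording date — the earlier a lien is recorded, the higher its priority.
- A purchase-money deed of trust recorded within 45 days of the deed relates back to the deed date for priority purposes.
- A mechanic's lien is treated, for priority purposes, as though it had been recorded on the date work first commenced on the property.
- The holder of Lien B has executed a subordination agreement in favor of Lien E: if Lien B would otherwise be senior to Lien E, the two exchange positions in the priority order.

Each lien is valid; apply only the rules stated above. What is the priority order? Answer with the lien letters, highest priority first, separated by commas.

C, E, A, D, F, B

Effective dates: B was recorded 110 days after the deed — beyond 45 days — so no relation-back applies; C's effective date is 2020-02-11, when work began.
By effective date: C (2020-02-11), B (2020-03-21), A (2020-06-30), D (2020-07-30), F (2021-01-10), E (2021-06-27).
Because B would otherwise rank above E, the subordination swaps them.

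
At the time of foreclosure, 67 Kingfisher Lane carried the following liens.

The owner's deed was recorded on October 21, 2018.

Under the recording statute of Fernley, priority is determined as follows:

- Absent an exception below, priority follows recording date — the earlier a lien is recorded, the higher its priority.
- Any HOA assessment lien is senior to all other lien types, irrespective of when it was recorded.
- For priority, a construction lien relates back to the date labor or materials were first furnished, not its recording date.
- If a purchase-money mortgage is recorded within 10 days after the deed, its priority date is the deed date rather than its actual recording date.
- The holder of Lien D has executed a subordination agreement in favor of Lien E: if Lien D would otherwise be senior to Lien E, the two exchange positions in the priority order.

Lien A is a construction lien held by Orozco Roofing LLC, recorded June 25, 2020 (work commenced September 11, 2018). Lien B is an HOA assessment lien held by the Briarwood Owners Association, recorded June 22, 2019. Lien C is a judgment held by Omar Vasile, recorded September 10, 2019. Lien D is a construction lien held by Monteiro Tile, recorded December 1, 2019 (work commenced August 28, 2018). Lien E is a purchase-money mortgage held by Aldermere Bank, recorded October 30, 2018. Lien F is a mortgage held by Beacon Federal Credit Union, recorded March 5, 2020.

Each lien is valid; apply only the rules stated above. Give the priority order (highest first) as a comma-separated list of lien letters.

Effective dates: A is treated as recorded September 11, 2018, the work-commencement date; D is treated as recorded August 28, 2018, the work-commencement date; E's effective date is the deed date, October 21, 2018.
B is an HOA assessment lien, so it outranks all other liens regardless of date.
Among the remaining liens, by effective date: D (August 28, 2018), A (September 11, 2018), E (October 21, 2018), C (September 10, 2019), F (March 5, 2020).
D would otherwise be senior to E, so under the subordination agreement D and E exchange positions.

B, E, A, D, C, F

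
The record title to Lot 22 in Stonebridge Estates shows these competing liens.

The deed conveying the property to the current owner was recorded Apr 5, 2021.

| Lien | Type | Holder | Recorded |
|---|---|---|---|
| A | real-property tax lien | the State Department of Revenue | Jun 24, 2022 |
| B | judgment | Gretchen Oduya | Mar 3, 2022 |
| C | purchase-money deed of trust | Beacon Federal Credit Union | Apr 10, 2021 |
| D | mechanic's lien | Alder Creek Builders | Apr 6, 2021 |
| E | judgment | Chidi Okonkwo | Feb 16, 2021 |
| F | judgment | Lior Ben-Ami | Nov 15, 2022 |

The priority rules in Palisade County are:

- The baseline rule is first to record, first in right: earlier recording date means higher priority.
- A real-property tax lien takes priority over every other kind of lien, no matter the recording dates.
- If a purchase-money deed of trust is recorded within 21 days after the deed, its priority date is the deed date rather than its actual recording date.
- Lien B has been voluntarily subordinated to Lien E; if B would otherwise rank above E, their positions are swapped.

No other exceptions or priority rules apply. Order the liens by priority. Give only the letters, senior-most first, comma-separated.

Adjusting effective dates: C was recorded within the 21-day window, so its effective date is the deed date Apr 5, 2021.
A is a real-property tax lien, so it outranks all other liens regardless of date.
Remaining liens by effective date: E (Feb 16, 2021), C (Apr 5, 2021), D (Apr 6, 2021), B (Mar 3, 2022), F (Nov 15, 2022).
B already ranks below E; the subordination has no effect.

A, E, C, D, B, F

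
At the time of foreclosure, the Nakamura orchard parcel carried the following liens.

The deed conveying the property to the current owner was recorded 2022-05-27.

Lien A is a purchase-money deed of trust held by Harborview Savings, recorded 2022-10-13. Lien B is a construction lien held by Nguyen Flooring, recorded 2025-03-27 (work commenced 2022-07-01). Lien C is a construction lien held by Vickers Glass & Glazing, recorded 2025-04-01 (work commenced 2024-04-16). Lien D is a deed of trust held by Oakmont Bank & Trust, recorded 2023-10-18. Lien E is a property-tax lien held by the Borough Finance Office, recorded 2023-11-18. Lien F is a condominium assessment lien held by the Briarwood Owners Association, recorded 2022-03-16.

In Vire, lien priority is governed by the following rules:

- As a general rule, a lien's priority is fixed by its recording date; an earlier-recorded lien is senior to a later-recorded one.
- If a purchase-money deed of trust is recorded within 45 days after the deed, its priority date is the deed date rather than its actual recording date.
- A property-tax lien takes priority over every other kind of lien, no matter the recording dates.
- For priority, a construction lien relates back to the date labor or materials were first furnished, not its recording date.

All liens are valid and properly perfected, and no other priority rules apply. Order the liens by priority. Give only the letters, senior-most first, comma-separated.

E, F, B, A, D, C

First, effective dates: A was recorded 139 days after the deed, outside the 45-day window, so it keeps its recording date; B is treated as recorded 2022-07-01, the work-commencement date; C's effective date is 2024-04-16, when work began.
E is a property-tax lien, so it outranks all other liens regardless of date.
Remaining liens by effective date: F (2022-03-16), B (2022-07-01), A (2022-10-13), D (2023-10-18), C (2024-04-16).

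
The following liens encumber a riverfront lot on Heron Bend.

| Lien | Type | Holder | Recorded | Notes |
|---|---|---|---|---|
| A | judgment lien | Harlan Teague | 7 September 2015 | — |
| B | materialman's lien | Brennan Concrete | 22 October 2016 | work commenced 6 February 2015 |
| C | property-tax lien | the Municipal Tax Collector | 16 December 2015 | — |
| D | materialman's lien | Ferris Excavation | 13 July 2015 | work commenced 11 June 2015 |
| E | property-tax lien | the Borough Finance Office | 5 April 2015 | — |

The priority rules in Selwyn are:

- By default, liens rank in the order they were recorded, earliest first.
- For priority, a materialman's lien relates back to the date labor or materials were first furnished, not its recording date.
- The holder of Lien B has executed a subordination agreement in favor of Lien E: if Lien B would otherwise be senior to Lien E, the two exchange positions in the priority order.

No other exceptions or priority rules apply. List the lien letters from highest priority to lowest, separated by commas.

First, effective dates: B is treated as recorded 6 February 2015, the work-commencement date; D relates back to 11 June 2015 (work commenced).
Ordering by effective date: B (6 February 2015), E (5 April 2015), D (11 June 2015), A (7 September 2015), C (16 December 2015).
The subordination applies — B was senior to E — so B and E swap.

E, B, D, A, C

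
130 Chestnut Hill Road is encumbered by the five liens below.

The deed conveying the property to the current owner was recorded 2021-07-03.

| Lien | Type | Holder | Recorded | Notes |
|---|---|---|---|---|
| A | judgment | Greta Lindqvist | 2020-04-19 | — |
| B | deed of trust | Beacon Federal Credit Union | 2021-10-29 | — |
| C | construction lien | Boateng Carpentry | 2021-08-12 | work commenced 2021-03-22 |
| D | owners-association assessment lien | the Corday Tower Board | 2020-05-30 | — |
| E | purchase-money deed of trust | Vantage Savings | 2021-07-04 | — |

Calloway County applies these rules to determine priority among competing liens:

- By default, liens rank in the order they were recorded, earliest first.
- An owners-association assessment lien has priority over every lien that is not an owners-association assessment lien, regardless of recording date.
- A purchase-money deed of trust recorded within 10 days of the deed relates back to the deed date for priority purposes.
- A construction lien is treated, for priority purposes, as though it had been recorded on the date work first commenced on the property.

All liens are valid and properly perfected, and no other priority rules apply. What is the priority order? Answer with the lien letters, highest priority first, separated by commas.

D, A, C, E, B

First, effective dates: C's effective date is 2021-03-22, when work began; E relates back to the deed date 2021-07-03.
As an owners-association assessment lien, D is senior to every other lien.
Remaining liens by effective date: A (2020-04-19), C (2021-03-22), E (2021-07-03), B (2021-10-29).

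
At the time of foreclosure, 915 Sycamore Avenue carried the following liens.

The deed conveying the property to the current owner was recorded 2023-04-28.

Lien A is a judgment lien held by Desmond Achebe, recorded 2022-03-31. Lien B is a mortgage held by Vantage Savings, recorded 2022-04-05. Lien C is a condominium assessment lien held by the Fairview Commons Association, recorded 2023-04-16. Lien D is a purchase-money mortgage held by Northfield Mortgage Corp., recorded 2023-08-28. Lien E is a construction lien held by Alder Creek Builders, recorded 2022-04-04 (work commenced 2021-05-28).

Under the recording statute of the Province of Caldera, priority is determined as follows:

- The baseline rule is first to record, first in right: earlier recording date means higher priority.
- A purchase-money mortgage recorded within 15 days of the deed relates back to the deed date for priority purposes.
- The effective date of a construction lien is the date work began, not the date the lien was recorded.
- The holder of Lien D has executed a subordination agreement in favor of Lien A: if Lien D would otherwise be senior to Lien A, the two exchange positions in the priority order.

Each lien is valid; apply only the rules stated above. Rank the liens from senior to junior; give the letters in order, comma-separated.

Effective dates after the stated exceptions: D was recorded 122 days after the deed — beyond 15 days — so no relation-back applies; E is treated as recorded 2021-05-28, the work-commencement date.
By effective date: E (2021-05-28), A (2022-03-31), B (2022-04-05), C (2023-04-16), D (2023-08-28).
Since D is not senior to A, the subordination leaves the order unchanged.

E, A, B, C, D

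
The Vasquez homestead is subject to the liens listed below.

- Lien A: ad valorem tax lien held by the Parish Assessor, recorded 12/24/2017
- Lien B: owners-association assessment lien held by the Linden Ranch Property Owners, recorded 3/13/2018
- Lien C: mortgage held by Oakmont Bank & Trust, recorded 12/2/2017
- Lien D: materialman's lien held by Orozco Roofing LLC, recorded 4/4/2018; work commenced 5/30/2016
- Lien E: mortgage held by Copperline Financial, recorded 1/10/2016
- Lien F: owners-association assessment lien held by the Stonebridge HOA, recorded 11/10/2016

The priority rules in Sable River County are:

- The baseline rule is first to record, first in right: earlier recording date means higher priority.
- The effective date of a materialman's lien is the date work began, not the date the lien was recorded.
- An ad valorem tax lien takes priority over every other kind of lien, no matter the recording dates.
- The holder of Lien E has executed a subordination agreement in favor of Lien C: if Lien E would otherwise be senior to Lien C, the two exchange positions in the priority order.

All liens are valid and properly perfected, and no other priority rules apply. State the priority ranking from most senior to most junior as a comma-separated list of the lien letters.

A, C, D, F, E, B

Adjusting effective dates: D's effective date is 5/30/2016, when work began.
A is an ad valorem tax lien and takes priority over every other lien.
Among the remaining liens, by effective date: E (1/10/2016), D (5/30/2016), F (11/10/2016), C (12/2/2017), B (3/13/2018).
Because E would otherwise rank above C, the subordination swaps them.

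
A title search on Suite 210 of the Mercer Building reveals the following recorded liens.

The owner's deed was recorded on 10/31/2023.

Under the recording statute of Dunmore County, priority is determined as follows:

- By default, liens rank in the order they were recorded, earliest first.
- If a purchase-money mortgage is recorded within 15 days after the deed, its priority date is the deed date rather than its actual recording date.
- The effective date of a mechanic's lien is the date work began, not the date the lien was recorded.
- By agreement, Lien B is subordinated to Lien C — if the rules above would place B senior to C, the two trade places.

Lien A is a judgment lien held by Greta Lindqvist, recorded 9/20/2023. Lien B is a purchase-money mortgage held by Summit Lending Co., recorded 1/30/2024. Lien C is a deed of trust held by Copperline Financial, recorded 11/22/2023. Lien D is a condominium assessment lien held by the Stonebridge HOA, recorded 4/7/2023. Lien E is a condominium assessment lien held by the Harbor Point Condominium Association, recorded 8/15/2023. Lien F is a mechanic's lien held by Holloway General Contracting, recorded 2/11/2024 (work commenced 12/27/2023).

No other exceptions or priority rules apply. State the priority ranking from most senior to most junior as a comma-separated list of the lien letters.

Effective dates after the stated exceptions: B missed the 15-day window (91 days after the deed), so its recording date stands; F relates back to 12/27/2023 (work commenced).
By effective date, earliest first: D (4/7/2023), E (8/15/2023), A (9/20/2023), C (11/22/2023), F (12/27/2023), B (1/30/2024).
Since B is not senior to C, the subordination leaves the order unchanged.

D, E, A, C, F, B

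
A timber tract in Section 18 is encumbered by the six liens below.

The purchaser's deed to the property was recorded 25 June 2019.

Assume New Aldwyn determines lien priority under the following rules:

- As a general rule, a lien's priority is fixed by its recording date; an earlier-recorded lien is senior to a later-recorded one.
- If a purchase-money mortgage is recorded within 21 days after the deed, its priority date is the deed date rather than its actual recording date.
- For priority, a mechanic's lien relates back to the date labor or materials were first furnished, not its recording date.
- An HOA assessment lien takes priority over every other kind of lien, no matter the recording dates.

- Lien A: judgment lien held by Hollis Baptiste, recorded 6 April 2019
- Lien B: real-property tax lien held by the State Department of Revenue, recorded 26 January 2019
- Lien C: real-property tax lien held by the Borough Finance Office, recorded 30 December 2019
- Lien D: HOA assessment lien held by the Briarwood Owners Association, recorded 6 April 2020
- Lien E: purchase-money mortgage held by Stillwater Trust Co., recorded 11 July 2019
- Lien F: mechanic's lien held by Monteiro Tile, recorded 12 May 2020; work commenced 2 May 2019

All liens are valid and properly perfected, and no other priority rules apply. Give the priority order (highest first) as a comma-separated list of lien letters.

Effective dates: E's effective date is the deed date, 25 June 2019; F relates back to 2 May 2019 (work commenced).
D, as an HOA assessment lien, has superpriority and ranks first.
Ordering the rest by effective date: B (26 January 2019), A (6 April 2019), F (2 May 2019), E (25 June 2019), C (30 December 2019).

D, B, A, F, E, C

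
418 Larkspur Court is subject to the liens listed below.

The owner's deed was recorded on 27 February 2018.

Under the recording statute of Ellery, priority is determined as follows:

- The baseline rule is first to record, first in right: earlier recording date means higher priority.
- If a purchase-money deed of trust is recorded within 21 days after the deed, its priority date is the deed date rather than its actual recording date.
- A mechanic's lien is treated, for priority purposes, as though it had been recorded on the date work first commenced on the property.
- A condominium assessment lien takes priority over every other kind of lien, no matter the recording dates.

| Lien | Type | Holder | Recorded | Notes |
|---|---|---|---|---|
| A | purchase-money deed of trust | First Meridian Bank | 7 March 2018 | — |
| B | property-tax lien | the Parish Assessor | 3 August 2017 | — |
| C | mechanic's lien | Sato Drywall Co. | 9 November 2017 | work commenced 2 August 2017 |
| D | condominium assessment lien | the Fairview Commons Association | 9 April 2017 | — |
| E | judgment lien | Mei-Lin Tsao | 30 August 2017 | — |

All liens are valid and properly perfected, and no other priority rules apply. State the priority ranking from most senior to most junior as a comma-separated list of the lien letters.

First, effective dates: A's effective date is the deed date, 27 February 2018; C's effective date is 2 August 2017, when work began.
D, as a condominium assessment lien, has superpriority and ranks first.
Ordering the rest by effective date: C (2 August 2017), B (3 August 2017), E (30 August 2017), A (27 February 2018).

D, C, B, E, A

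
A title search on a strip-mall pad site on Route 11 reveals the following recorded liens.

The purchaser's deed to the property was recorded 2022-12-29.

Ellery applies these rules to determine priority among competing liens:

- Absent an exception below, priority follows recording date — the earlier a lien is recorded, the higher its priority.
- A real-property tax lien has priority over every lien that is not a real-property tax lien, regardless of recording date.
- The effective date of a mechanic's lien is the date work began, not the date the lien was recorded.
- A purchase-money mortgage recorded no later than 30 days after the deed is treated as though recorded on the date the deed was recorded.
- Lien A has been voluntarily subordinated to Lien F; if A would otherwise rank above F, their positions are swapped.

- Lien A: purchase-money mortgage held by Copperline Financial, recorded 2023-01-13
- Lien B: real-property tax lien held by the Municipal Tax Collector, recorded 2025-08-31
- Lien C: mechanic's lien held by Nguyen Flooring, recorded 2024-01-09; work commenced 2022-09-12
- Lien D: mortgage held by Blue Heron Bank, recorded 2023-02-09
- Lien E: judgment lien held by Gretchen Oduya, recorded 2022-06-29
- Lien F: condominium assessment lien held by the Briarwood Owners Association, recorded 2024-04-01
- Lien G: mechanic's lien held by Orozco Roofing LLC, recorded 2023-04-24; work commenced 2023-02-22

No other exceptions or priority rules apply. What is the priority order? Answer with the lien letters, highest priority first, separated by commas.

Adjusting effective dates: A relates back to the deed date 2022-12-29; C relates back to 2022-09-12 (work commenced); G's effective date is 2023-02-22, when work began.
B is a real-property tax lien and takes priority over every other lien.
Ordering the rest by effective date: E (2022-06-29), C (2022-09-12), A (2022-12-29), D (2023-02-09), G (2023-02-22), F (2024-04-01).
A is senior to F before the subordination, so the two trade places.

B, E, C, F, D, G, A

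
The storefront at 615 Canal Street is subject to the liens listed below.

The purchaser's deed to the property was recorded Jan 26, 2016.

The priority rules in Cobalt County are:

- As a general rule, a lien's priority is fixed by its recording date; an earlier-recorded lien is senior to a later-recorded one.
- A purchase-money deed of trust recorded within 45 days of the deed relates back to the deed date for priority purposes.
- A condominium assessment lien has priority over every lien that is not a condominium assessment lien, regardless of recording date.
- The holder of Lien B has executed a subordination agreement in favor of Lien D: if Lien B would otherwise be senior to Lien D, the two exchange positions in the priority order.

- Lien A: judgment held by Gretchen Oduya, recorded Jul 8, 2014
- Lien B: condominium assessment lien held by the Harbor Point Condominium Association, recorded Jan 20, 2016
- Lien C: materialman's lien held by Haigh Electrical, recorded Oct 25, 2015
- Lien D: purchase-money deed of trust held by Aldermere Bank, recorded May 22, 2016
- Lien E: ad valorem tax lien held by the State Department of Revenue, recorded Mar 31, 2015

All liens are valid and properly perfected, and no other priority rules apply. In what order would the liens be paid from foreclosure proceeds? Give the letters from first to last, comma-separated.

D, A, E, C, B

Adjusting effective dates: D missed the 45-day window (117 days after the deed), so its recording date stands.
B, as a condominium assessment lien, has superpriority and ranks first.
The other liens, earliest effective date first: A (Jul 8, 2014), E (Mar 31, 2015), C (Oct 25, 2015), D (May 22, 2016).
Because B would otherwise rank above D, the subordination swaps them.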